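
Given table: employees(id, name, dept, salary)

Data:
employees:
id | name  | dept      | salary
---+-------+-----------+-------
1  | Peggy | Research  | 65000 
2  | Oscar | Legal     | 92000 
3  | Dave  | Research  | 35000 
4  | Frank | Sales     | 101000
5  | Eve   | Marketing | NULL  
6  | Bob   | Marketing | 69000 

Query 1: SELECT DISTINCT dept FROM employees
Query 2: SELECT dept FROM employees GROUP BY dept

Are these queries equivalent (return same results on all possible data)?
Yes, equivalent

Both queries return: [('Legal',), ('Marketing',), ('Research',), ('Sales',)]

Reason: Both get unique depts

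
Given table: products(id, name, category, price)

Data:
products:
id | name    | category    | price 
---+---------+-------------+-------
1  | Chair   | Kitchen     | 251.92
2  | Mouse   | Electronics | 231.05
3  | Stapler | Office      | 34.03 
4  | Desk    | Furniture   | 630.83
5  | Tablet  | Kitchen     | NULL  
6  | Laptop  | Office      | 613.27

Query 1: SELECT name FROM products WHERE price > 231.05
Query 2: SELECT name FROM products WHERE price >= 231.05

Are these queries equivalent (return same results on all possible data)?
No, not equivalent

Query 1 returns: [('Chair',), ('Desk',), ('Laptop',)]
Query 2 returns: [('Chair',), ('Mouse',), ('Desk',), ('Laptop',)]

Reason: > vs >= gives different results when price = 231.05 exists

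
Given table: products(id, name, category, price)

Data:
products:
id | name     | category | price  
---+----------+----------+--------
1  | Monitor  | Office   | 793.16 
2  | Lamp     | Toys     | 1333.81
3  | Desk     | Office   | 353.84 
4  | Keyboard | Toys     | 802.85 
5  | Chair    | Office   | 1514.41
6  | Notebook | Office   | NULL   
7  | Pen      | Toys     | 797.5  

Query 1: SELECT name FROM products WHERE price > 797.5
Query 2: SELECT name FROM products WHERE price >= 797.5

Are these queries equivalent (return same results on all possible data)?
No, not equivalent

Query 1 returns: [('Lamp',), ('Keyboard',), ('Chair',)]
Query 2 returns: [('Lamp',), ('Keyboard',), ('Chair',), ('Pen',)]

Reason: > vs >= gives different results when price = 797.5 exists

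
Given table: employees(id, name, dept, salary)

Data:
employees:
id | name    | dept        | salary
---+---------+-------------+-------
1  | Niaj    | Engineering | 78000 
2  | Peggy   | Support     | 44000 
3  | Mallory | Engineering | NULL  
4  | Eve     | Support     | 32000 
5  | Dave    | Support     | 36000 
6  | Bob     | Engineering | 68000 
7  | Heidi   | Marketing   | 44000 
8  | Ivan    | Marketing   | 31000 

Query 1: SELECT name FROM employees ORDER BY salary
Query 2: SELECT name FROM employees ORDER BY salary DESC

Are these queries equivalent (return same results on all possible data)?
No, not equivalent

Query 1 returns: [('Mallory',), ('Ivan',), ('Eve',), ('Dave',), ('Peggy',), ('Heidi',), ('Bob',), ('Niaj',)]
Query 2 returns: [('Niaj',), ('Bob',), ('Peggy',), ('Heidi',), ('Dave',), ('Eve',), ('Ivan',), ('Mallory',)]

Reason: ASC vs DESC gives opposite ordering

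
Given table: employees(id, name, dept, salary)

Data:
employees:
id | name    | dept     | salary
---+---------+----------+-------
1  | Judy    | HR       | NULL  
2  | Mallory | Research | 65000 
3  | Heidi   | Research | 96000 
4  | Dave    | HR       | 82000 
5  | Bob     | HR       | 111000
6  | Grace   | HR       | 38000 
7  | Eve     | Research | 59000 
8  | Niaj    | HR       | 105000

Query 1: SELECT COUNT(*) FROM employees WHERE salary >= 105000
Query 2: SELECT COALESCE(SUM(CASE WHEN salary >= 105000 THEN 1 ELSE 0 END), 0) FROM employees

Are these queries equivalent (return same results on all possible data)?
Yes, equivalent

Both queries return: [(2,)]

Reason: COUNT with WHERE vs conditional SUM (COALESCE handles empty-table NULL)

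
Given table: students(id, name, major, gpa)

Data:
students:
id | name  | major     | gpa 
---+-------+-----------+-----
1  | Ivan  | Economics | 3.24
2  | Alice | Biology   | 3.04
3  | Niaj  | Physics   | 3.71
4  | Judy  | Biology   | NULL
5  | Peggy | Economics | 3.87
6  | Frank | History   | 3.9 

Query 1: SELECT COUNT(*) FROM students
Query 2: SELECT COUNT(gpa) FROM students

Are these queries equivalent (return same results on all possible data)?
No, not equivalent

Query 1 returns: [(6,)]
Query 2 returns: [(5,)]

Reason: COUNT(*) includes NULLs, COUNT(column) excludes them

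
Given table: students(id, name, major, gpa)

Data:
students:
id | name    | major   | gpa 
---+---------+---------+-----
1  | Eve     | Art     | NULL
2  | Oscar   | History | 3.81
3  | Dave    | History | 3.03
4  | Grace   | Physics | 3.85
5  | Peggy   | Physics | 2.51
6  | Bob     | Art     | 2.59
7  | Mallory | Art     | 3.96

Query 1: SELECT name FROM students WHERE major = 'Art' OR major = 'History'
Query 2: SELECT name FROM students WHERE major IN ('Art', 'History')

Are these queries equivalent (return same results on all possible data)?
Yes, equivalent

Both queries return: [('Bob',), ('Dave',), ('Eve',), ('Mallory',), ('Oscar',)]

Reason: OR vs IN are equivalent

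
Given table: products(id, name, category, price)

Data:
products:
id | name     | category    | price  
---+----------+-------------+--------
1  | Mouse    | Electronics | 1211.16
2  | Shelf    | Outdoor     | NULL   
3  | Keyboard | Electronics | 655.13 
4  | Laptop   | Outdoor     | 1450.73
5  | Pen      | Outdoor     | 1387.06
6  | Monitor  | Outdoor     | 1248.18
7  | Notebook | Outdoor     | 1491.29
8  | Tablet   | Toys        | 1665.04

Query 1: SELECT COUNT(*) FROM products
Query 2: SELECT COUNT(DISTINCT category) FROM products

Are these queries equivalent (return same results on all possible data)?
No, not equivalent

Query 1 returns: [(8,)]
Query 2 returns: [(3,)]

Reason: COUNT(*) counts rows, COUNT(DISTINCT category) counts unique categorys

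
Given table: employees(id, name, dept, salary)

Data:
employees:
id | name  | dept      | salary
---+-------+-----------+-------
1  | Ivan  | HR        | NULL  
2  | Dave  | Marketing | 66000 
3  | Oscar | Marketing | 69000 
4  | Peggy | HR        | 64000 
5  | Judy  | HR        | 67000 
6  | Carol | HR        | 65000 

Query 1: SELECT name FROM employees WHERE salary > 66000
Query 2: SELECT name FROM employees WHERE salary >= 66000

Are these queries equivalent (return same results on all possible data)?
No, not equivalent

Query 1 returns: [('Oscar',), ('Judy',)]
Query 2 returns: [('Dave',), ('Oscar',), ('Judy',)]

Reason: > vs >= gives different results when salary = 66000 exists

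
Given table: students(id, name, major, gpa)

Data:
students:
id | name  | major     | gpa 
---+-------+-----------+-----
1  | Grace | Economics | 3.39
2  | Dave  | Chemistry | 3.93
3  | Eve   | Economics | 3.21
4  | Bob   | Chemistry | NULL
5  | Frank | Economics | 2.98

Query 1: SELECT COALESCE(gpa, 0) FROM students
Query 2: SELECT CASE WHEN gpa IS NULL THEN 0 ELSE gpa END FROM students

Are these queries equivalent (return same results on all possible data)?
Yes, equivalent

Both queries return: [(0,), (2.98,), (3.21,), (3.39,), (3.93,)]

Reason: COALESCE vs CASE for NULL handling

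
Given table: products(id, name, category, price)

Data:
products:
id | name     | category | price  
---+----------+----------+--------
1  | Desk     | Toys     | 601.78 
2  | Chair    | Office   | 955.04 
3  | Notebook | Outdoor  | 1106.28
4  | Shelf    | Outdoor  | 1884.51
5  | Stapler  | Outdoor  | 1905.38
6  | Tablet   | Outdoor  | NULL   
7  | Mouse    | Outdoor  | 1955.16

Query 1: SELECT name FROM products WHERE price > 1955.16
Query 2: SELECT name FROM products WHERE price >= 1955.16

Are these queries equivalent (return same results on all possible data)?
No, not equivalent

Query 1 returns: []
Query 2 returns: [('Mouse',)]

Reason: > vs >= gives different results when price = 1955.16 exists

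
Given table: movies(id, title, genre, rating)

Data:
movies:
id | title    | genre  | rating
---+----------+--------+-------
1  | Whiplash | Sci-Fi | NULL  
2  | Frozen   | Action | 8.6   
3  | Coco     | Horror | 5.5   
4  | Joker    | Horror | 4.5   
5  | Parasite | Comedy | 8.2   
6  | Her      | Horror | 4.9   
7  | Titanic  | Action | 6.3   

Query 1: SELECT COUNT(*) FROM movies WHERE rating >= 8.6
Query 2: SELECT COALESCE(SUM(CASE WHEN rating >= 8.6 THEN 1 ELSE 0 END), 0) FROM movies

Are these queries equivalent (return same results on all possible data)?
Yes, equivalent

Both queries return: [(1,)]

Reason: COUNT with WHERE vs conditional SUM (COALESCE handles empty-table NULL)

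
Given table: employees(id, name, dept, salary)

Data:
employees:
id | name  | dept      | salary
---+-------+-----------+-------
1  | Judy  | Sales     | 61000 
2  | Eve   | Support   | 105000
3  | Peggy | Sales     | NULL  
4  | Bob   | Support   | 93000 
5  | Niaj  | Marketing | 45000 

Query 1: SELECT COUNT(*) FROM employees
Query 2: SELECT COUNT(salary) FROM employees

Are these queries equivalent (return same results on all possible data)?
No, not equivalent

Query 1 returns: [(5,)]
Query 2 returns: [(4,)]

Reason: COUNT(*) includes NULLs, COUNT(column) excludes them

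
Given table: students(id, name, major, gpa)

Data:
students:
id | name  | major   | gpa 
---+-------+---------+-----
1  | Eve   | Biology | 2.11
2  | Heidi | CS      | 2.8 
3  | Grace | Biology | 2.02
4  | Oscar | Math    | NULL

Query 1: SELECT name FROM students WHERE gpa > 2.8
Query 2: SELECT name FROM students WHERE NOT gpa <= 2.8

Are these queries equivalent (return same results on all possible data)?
Yes, equivalent

Both queries return: []

Reason: Both filter gpa > 2.8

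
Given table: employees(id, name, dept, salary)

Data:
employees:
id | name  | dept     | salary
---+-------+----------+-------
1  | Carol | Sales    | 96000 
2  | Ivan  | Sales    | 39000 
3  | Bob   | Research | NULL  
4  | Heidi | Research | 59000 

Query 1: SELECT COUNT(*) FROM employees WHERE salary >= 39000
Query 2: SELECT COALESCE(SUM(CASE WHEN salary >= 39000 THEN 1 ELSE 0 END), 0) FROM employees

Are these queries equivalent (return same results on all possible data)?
Yes, equivalent

Both queries return: [(3,)]

Reason: COUNT with WHERE vs conditional SUM (COALESCE handles empty-table NULL)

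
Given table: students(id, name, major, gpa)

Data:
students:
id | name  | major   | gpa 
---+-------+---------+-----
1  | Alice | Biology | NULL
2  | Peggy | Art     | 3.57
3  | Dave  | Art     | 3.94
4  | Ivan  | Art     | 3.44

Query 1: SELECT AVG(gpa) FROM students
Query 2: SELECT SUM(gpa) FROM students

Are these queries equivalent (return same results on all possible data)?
No, not equivalent

Query 1 returns: [(3.65,)]
Query 2 returns: [(10.95,)]

Reason: AVG vs SUM give different aggregate values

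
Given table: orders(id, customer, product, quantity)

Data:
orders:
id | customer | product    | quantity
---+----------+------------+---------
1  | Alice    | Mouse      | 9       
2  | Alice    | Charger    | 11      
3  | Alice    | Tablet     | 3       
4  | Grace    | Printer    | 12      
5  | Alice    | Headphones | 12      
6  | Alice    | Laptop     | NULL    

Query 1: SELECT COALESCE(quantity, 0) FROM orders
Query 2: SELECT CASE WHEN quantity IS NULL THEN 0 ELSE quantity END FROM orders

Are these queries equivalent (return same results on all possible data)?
Yes, equivalent

Both queries return: [(0,), (3,), (9,), (11,), (12,), (12,)]

Reason: COALESCE vs CASE for NULL handling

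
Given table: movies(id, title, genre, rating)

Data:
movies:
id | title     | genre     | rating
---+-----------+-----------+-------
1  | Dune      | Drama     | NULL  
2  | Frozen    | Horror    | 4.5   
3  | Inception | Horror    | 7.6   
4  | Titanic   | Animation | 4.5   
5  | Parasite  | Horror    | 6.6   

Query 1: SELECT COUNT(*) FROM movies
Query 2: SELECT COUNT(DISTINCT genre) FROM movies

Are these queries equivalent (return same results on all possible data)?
No, not equivalent

Query 1 returns: [(5,)]
Query 2 returns: [(3,)]

Reason: COUNT(*) counts rows, COUNT(DISTINCT genre) counts unique genres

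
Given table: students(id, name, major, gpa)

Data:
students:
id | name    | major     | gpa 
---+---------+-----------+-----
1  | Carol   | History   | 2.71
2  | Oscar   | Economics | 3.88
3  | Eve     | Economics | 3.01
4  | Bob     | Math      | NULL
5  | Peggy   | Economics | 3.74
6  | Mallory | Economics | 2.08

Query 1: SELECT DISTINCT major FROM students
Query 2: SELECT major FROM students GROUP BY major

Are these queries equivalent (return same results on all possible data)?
Yes, equivalent

Both queries return: [('Economics',), ('History',), ('Math',)]

Reason: Both get unique majors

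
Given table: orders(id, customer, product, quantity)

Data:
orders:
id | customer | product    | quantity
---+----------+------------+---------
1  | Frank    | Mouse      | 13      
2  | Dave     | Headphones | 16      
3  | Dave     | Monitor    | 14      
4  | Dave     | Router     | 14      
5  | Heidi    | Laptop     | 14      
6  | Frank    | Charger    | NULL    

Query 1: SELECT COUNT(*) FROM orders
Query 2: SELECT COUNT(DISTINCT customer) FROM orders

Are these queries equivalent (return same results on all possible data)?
No, not equivalent

Query 1 returns: [(6,)]
Query 2 returns: [(3,)]

Reason: COUNT(*) counts rows, COUNT(DISTINCT customer) counts unique customers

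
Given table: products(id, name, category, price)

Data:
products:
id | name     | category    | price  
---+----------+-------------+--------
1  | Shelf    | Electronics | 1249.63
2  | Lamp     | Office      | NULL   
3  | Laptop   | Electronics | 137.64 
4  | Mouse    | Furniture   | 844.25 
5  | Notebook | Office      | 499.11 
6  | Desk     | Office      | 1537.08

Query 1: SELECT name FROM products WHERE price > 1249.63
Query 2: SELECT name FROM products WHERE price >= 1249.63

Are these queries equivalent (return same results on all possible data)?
No, not equivalent

Query 1 returns: [('Desk',)]
Query 2 returns: [('Shelf',), ('Desk',)]

Reason: > vs >= gives different results when price = 1249.63 exists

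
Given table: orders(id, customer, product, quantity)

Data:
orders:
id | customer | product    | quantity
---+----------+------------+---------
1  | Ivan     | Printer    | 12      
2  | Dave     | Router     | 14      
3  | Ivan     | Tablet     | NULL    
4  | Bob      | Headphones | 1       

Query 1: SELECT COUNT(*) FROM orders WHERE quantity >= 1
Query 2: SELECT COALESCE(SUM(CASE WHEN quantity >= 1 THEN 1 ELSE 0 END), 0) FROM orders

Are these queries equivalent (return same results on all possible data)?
Yes, equivalent

Both queries return: [(3,)]

Reason: COUNT with WHERE vs conditional SUM (COALESCE handles empty-table NULL)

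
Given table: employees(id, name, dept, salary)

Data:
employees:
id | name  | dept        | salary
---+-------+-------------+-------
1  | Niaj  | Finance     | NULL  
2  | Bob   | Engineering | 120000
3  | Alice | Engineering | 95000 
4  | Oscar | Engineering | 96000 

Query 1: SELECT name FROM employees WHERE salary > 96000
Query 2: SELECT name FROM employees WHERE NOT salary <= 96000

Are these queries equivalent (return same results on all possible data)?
Yes, equivalent

Both queries return: [('Bob',)]

Reason: Both filter salary > 96000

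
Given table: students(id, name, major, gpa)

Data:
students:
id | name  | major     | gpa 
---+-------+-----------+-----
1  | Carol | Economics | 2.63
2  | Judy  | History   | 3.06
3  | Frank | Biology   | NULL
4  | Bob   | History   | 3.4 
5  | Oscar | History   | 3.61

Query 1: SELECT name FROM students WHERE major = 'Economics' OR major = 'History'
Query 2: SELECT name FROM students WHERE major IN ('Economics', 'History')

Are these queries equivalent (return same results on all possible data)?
Yes, equivalent

Both queries return: [('Bob',), ('Carol',), ('Judy',), ('Oscar',)]

Reason: OR vs IN are equivalent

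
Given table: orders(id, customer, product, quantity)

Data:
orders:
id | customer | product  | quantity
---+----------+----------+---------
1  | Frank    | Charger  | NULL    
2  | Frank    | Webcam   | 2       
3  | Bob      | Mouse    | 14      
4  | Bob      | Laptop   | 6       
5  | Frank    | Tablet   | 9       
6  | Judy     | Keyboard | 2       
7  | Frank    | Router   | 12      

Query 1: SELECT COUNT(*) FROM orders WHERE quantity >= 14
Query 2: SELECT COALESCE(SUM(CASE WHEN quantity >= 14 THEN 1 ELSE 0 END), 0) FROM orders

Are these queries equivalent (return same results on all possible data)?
Yes, equivalent

Both queries return: [(1,)]

Reason: COUNT with WHERE vs conditional SUM (COALESCE handles empty-table NULL)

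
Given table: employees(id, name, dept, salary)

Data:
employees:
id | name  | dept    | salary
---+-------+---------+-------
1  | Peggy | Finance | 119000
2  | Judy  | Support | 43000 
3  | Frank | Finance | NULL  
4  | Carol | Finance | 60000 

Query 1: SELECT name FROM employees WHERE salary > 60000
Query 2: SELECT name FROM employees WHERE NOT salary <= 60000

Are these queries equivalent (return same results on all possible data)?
Yes, equivalent

Both queries return: [('Peggy',)]

Reason: Both filter salary > 60000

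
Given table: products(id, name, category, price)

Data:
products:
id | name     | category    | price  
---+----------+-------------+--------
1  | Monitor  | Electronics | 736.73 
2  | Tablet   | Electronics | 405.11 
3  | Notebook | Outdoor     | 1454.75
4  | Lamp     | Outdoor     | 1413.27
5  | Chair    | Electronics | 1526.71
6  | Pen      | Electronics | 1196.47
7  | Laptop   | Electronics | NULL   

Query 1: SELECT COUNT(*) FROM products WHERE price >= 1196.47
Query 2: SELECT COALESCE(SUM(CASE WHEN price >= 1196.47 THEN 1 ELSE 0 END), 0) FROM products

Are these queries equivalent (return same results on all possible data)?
Yes, equivalent

Both queries return: [(4,)]

Reason: COUNT with WHERE vs conditional SUM (COALESCE handles empty-table NULL)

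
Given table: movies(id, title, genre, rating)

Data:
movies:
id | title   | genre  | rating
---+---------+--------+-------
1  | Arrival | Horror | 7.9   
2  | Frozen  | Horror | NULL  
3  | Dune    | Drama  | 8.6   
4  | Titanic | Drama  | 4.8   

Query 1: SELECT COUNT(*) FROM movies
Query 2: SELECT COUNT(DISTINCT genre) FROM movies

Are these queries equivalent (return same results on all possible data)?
No, not equivalent

Query 1 returns: [(4,)]
Query 2 returns: [(2,)]

Reason: COUNT(*) counts rows, COUNT(DISTINCT genre) counts unique genres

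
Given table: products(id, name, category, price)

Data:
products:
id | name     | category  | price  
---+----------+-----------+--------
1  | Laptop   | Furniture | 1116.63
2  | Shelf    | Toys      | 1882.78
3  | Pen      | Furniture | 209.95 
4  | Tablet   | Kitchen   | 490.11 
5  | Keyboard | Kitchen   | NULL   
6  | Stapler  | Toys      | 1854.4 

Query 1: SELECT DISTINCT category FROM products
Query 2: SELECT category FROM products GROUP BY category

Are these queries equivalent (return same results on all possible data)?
Yes, equivalent

Both queries return: [('Furniture',), ('Kitchen',), ('Toys',)]

Reason: Both get unique categorys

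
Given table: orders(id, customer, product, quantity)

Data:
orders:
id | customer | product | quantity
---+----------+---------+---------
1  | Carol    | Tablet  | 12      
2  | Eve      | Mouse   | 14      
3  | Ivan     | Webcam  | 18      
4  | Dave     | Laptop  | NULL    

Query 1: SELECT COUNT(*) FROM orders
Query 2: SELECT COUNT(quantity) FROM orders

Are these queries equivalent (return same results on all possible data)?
No, not equivalent

Query 1 returns: [(4,)]
Query 2 returns: [(3,)]

Reason: COUNT(*) includes NULLs, COUNT(column) excludes them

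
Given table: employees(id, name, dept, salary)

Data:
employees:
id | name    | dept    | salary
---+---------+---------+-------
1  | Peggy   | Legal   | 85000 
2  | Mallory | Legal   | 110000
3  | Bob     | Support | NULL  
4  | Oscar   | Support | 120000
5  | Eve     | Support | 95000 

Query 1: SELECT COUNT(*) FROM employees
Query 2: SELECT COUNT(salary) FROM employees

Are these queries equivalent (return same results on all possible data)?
No, not equivalent

Query 1 returns: [(5,)]
Query 2 returns: [(4,)]

Reason: COUNT(*) includes NULLs, COUNT(column) excludes them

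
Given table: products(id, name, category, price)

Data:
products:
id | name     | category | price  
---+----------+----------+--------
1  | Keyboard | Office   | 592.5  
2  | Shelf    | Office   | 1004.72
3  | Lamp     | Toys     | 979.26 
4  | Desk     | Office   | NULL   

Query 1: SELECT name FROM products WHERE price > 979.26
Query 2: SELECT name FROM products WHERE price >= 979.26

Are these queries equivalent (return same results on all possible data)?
No, not equivalent

Query 1 returns: [('Shelf',)]
Query 2 returns: [('Shelf',), ('Lamp',)]

Reason: > vs >= gives different results when price = 979.26 exists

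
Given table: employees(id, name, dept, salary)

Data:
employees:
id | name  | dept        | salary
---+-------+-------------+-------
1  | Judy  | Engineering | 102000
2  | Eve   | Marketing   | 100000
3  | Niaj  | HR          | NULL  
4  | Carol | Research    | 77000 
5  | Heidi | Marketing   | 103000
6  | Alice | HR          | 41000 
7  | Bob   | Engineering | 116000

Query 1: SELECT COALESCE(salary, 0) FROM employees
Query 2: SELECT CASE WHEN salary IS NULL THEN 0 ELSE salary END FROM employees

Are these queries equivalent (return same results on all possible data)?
Yes, equivalent

Both queries return: [(0,), (41000,), (77000,), (100000,), (102000,), (103000,), (116000,)]

Reason: COALESCE vs CASE for NULL handling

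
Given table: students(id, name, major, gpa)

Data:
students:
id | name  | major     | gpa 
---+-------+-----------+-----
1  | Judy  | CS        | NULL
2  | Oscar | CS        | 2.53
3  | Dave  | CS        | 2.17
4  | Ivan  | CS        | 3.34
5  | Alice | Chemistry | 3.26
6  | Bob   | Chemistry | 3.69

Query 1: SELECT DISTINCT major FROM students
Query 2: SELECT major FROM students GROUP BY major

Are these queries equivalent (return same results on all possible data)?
Yes, equivalent

Both queries return: [('CS',), ('Chemistry',)]

Reason: Both get unique majors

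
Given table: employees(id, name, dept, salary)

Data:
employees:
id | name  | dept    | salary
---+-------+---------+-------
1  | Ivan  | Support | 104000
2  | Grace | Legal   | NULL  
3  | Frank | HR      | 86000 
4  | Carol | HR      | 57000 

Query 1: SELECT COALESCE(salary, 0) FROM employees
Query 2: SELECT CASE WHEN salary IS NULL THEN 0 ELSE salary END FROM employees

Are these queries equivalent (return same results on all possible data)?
Yes, equivalent

Both queries return: [(0,), (57000,), (86000,), (104000,)]

Reason: COALESCE vs CASE for NULL handling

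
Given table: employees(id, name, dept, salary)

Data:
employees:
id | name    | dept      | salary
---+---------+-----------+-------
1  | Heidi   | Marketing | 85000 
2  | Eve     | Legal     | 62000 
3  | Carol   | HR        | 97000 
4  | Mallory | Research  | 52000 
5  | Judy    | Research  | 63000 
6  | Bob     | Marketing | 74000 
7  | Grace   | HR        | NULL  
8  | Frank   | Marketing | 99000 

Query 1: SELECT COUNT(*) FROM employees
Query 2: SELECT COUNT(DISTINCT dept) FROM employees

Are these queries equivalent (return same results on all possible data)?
No, not equivalent

Query 1 returns: [(8,)]
Query 2 returns: [(4,)]

Reason: COUNT(*) counts rows, COUNT(DISTINCT dept) counts unique depts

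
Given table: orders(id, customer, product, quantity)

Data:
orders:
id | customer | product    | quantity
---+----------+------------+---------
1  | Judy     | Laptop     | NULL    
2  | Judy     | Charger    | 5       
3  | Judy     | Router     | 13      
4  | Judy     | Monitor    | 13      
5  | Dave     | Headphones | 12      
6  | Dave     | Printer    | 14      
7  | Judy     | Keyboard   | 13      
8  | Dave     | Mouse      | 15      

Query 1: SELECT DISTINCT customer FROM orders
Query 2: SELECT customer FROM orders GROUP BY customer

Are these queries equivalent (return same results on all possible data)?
Yes, equivalent

Both queries return: [('Dave',), ('Judy',)]

Reason: Both get unique customers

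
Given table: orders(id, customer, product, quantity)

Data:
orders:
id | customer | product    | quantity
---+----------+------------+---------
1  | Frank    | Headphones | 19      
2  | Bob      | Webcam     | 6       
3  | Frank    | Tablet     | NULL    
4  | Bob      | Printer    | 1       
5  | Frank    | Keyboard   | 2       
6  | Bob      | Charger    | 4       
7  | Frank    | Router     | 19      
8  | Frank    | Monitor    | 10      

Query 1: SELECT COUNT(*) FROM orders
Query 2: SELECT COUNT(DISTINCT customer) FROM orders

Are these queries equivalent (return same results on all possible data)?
No, not equivalent

Query 1 returns: [(8,)]
Query 2 returns: [(2,)]

Reason: COUNT(*) counts rows, COUNT(DISTINCT customer) counts unique customers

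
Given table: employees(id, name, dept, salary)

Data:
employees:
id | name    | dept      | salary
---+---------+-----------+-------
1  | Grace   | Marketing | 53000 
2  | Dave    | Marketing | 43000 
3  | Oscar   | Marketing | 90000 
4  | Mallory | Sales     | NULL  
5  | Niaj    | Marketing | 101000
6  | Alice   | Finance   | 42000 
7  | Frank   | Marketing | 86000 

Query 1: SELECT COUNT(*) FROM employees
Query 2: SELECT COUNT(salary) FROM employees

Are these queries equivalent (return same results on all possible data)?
No, not equivalent

Query 1 returns: [(7,)]
Query 2 returns: [(6,)]

Reason: COUNT(*) includes NULLs, COUNT(column) excludes them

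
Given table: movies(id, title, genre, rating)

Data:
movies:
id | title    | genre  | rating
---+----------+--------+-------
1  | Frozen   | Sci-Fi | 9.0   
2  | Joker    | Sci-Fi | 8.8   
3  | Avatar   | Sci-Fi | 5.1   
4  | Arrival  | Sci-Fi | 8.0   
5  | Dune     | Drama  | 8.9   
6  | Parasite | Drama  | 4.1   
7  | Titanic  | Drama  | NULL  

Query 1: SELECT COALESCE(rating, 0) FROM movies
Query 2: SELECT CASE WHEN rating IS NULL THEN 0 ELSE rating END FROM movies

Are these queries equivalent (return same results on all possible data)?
Yes, equivalent

Both queries return: [(0,), (4.1,), (5.1,), (8.0,), (8.8,), (8.9,), (9.0,)]

Reason: COALESCE vs CASE for NULL handling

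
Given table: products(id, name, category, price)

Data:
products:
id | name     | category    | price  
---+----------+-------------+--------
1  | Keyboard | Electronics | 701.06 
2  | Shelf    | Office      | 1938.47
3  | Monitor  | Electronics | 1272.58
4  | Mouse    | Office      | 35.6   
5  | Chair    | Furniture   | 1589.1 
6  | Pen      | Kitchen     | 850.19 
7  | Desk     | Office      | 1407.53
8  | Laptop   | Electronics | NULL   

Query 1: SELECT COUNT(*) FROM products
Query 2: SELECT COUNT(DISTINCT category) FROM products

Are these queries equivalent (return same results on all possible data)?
No, not equivalent

Query 1 returns: [(8,)]
Query 2 returns: [(4,)]

Reason: COUNT(*) counts rows, COUNT(DISTINCT category) counts unique categorys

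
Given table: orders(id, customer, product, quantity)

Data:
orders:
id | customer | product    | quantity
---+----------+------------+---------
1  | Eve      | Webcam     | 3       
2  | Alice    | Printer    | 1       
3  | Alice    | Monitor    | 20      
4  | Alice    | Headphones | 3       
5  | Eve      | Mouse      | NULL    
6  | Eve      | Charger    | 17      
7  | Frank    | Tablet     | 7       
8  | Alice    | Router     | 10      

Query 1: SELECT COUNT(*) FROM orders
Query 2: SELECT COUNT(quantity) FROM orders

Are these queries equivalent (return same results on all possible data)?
No, not equivalent

Query 1 returns: [(8,)]
Query 2 returns: [(7,)]

Reason: COUNT(*) includes NULLs, COUNT(column) excludes them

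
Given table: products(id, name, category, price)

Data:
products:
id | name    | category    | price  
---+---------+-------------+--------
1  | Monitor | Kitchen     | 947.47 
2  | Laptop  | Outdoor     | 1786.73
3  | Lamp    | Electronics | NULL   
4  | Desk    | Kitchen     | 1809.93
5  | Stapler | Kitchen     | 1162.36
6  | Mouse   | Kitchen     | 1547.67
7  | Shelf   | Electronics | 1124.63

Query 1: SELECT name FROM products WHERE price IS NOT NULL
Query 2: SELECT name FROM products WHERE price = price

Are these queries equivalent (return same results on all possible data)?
Yes, equivalent

Both queries return: [('Desk',), ('Laptop',), ('Monitor',), ('Mouse',), ('Shelf',), ('Stapler',)]

Reason: IS NOT NULL vs self-equality (both exclude NULLs)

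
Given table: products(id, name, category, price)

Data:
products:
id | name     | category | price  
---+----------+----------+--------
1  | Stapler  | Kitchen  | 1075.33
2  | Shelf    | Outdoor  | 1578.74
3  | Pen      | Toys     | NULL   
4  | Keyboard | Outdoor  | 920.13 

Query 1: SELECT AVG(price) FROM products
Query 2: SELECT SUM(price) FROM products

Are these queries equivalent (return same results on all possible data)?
No, not equivalent

Query 1 returns: [(1191.3999999999999,)]
Query 2 returns: [(3574.2,)]

Reason: AVG vs SUM give different aggregate values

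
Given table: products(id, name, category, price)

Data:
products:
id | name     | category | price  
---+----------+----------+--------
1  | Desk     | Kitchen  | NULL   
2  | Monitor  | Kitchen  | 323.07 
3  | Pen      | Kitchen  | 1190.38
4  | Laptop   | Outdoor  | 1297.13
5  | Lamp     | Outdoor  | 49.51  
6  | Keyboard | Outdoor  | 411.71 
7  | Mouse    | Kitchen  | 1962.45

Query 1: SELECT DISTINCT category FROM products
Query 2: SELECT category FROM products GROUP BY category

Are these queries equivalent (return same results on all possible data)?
Yes, equivalent

Both queries return: [('Kitchen',), ('Outdoor',)]

Reason: Both get unique categorys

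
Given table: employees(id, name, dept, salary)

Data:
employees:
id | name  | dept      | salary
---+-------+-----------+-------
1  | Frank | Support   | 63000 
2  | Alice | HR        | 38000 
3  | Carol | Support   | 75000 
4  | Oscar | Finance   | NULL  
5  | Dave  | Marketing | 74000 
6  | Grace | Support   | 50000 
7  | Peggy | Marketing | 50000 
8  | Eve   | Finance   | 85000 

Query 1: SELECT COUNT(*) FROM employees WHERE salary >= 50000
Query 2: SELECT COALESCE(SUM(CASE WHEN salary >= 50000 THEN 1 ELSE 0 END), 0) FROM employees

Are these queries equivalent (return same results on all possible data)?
Yes, equivalent

Both queries return: [(6,)]

Reason: COUNT with WHERE vs conditional SUM (COALESCE handles empty-table NULL)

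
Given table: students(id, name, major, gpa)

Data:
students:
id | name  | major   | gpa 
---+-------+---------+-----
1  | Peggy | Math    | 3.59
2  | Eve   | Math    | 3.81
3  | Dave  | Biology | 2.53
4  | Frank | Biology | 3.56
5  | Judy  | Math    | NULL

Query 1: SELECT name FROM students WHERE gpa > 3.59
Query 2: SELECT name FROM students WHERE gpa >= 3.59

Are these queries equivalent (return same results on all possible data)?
No, not equivalent

Query 1 returns: [('Eve',)]
Query 2 returns: [('Peggy',), ('Eve',)]

Reason: > vs >= gives different results when gpa = 3.59 exists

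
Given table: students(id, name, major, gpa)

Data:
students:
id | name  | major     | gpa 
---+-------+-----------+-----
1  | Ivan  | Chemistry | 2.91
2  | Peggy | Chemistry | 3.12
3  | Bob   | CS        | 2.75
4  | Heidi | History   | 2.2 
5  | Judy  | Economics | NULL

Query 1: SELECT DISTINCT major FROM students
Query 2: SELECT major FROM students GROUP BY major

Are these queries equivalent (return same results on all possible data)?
Yes, equivalent

Both queries return: [('CS',), ('Chemistry',), ('Economics',), ('History',)]

Reason: Both get unique majors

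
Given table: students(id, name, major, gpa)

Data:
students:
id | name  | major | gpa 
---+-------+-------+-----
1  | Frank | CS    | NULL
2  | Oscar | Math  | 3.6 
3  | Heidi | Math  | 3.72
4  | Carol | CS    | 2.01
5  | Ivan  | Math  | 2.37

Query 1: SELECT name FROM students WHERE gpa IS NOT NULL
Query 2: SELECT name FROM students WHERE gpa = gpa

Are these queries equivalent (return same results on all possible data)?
Yes, equivalent

Both queries return: [('Carol',), ('Heidi',), ('Ivan',), ('Oscar',)]

Reason: IS NOT NULL vs self-equality (both exclude NULLs)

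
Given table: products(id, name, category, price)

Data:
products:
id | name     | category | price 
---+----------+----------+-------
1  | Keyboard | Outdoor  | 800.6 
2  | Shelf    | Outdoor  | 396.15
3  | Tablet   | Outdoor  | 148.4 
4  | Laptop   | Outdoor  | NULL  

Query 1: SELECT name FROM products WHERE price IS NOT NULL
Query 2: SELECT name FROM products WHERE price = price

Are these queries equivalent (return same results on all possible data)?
Yes, equivalent

Both queries return: [('Keyboard',), ('Shelf',), ('Tablet',)]

Reason: IS NOT NULL vs self-equality (both exclude NULLs)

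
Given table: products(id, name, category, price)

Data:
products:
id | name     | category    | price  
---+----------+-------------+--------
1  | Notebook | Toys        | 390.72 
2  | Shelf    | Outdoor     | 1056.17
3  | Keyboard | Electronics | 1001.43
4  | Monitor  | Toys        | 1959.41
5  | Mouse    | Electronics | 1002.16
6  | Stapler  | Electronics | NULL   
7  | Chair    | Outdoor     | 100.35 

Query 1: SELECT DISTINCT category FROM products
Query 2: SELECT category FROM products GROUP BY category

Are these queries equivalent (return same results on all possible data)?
Yes, equivalent

Both queries return: [('Electronics',), ('Outdoor',), ('Toys',)]

Reason: Both get unique categorys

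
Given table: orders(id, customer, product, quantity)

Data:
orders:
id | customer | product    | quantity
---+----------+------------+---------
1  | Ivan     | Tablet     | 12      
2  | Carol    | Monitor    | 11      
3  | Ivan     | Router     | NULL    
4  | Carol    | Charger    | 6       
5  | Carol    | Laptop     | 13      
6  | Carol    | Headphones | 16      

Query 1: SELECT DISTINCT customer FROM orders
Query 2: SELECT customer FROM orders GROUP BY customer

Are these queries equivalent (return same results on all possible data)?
Yes, equivalent

Both queries return: [('Carol',), ('Ivan',)]

Reason: Both get unique customers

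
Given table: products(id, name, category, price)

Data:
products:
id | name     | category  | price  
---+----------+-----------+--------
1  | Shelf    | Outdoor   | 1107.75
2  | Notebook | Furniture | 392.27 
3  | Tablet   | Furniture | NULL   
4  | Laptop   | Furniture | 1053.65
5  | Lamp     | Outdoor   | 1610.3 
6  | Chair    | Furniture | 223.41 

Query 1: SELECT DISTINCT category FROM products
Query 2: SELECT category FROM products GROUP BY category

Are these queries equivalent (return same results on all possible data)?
Yes, equivalent

Both queries return: [('Furniture',), ('Outdoor',)]

Reason: Both get unique categorys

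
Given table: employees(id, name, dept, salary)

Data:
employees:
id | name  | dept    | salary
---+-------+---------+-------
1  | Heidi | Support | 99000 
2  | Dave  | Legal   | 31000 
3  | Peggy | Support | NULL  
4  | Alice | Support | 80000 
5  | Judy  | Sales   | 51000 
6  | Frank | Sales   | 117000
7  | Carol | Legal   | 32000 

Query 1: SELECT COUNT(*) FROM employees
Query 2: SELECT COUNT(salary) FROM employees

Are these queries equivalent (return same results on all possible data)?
No, not equivalent

Query 1 returns: [(7,)]
Query 2 returns: [(6,)]

Reason: COUNT(*) includes NULLs, COUNT(column) excludes them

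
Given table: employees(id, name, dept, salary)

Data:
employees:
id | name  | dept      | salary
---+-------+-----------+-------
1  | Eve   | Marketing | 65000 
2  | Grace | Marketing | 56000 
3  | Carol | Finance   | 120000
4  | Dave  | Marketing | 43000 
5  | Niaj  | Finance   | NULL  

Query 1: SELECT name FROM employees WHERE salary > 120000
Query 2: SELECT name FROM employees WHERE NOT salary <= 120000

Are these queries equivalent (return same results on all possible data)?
Yes, equivalent

Both queries return: []

Reason: Both filter salary > 120000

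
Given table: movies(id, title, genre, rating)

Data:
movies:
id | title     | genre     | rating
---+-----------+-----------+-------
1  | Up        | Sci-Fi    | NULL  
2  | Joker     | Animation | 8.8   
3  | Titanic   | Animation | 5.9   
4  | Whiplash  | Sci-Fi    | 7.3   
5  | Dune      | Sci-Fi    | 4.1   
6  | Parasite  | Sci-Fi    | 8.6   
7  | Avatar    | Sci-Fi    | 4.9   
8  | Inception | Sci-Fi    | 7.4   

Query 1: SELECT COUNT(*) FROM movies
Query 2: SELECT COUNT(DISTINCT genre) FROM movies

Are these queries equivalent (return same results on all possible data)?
No, not equivalent

Query 1 returns: [(8,)]
Query 2 returns: [(2,)]

Reason: COUNT(*) counts rows, COUNT(DISTINCT genre) counts unique genres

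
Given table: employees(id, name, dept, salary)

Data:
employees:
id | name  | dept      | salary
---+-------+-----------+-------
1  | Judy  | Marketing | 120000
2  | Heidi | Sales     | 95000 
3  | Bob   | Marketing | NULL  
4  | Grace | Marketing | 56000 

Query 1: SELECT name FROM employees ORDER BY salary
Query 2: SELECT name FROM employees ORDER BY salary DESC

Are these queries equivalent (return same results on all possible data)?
No, not equivalent

Query 1 returns: [('Bob',), ('Grace',), ('Heidi',), ('Judy',)]
Query 2 returns: [('Judy',), ('Heidi',), ('Grace',), ('Bob',)]

Reason: ASC vs DESC gives opposite ordering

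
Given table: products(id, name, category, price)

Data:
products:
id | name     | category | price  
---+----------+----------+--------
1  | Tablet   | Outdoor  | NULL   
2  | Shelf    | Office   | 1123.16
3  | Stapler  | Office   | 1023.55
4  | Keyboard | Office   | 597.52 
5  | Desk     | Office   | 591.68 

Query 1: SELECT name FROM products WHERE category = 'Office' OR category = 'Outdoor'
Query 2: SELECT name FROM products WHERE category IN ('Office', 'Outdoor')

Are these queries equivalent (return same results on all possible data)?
Yes, equivalent

Both queries return: [('Desk',), ('Keyboard',), ('Shelf',), ('Stapler',), ('Tablet',)]

Reason: OR vs IN are equivalent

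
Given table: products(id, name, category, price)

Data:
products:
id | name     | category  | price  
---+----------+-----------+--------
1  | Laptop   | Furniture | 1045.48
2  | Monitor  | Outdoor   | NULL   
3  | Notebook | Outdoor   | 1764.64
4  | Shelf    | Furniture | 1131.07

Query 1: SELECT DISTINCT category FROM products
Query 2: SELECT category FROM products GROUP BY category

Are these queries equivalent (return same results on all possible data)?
Yes, equivalent

Both queries return: [('Furniture',), ('Outdoor',)]

Reason: Both get unique categorys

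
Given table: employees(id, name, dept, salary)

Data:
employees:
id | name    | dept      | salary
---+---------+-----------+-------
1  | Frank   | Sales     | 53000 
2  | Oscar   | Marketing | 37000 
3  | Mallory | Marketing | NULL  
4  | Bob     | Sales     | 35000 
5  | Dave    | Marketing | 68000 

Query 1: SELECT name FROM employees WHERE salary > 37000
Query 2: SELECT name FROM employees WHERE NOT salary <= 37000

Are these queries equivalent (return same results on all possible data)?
Yes, equivalent

Both queries return: [('Dave',), ('Frank',)]

Reason: Both filter salary > 37000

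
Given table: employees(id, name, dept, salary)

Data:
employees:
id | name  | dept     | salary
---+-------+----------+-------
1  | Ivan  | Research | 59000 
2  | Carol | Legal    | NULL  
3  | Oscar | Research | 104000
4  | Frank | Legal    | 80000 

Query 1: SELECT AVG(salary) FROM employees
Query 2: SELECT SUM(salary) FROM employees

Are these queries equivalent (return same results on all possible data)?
No, not equivalent

Query 1 returns: [(81000.0,)]
Query 2 returns: [(243000,)]

Reason: AVG vs SUM give different aggregate values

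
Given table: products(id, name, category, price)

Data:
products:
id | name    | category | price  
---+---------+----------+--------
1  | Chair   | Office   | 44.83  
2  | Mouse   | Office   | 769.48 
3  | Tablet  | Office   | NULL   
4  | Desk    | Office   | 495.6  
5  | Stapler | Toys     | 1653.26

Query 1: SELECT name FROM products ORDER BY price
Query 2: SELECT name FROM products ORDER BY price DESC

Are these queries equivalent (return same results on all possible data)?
No, not equivalent

Query 1 returns: [('Tablet',), ('Chair',), ('Desk',), ('Mouse',), ('Stapler',)]
Query 2 returns: [('Stapler',), ('Mouse',), ('Desk',), ('Chair',), ('Tablet',)]

Reason: ASC vs DESC gives opposite ordering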